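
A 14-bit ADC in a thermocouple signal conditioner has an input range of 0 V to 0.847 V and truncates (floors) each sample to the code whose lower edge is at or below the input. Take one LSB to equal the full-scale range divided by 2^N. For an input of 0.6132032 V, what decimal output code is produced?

V_FS = 0.847 V. LSB = 0.847 V / 2^14 ≈ 51.70 µV.
code = ⌊(V_in − V_min)/LSB⌋ = ⌊(V_in − V_min) × 2^14 / range⌋
     = ⌊(0.6132032 − (0)) × 16384 / 0.847⌋ = ⌊0.6132032 × 16384/0.847⌋
     = ⌊11861.536⌋ = 11861.

11861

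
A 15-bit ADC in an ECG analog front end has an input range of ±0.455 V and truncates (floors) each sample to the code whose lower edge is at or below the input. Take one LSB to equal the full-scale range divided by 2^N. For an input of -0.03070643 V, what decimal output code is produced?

15278

Range = 0.455 − (-0.455) = 0.91 V. LSB = 0.91 V / 2^15 ≈ 27.77 µV.
(V_in − V_min) × 2^15/range = (-0.03070643 − (-0.455)) × 32768/0.91 = 15278.299.
Floor → code = 15278.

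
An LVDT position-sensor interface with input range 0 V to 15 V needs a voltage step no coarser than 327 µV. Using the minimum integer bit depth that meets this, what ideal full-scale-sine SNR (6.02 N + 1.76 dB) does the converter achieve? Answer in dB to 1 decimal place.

Span = 15 V.
Required number of levels: 15/327 µV = 45872; smallest N with 2^N ≥ that is 16.
6.02(16) + 1.76 = 98.08 dB.

98.1 dB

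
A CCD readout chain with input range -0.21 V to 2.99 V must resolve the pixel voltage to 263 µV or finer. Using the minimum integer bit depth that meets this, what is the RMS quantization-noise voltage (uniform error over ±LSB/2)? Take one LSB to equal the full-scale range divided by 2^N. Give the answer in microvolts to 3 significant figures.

56.4 µV

Range = 2.99 − (-0.21) = 3.2 V.
Required number of levels: 3.2/263 µV = 12167; smallest N with 2^N ≥ that is 14.
LSB = 3.2 V / 2^14 = 195.31 µV.
σ_q = LSB/√12 = 195.31 µV/3.4641 = 56.4 µV.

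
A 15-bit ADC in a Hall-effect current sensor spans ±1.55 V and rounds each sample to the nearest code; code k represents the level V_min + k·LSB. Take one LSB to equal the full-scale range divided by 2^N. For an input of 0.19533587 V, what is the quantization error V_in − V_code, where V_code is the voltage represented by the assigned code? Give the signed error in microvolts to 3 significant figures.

Full-scale range = 1.55 V − (-1.55 V) = 3.1 V. LSB = 3.1 V / 2^15 ≈ 94.60 µV.
(0.19533587 − (-1.55)) / LSB = 1.74533587 × 32768/3.1 = 18448.7632. Nearest integer: k = 18449.
Reconstructed level: -1.55 + 18449 × 3.1/32768 V = 0.19535827637 V.
V_in − V_code = 0.19533587 − (0.19535827637) = −22.4 µV.

−22.4 µV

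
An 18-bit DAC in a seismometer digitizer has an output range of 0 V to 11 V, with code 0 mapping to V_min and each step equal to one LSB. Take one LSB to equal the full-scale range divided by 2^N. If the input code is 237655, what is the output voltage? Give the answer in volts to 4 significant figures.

9.972 V

V_FS = 11 V. LSB = 11 V / 2^18.
Output = V_min + (237655/262144) × range = 0 + 0.906582 × 11 V
      = 0 V + 9.97240 V = 9.97240 V.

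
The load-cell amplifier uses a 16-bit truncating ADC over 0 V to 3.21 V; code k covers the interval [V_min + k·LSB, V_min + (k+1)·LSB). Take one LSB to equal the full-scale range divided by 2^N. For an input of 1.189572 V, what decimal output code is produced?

24286

Range is 3.21 V. LSB = 3.21 V / 2^16 ≈ 48.98 µV.
code = ⌊(V_in − V_min)/LSB⌋ = ⌊(V_in − V_min) × 2^16 / range⌋
     = ⌊(1.189572 − (0)) × 65536 / 3.21⌋ = ⌊1.189572 × 65536/3.21⌋
     = ⌊24286.539⌋ = 24286.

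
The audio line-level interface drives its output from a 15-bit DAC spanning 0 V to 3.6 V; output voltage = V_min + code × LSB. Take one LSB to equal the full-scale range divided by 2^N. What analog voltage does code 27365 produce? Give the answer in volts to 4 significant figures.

3.006 V

Range is 3.6 V. LSB = 3.6 V / 2^15.
Output = V_min + (27365/32768) × range = 0 + 0.835114 × 3.6 V
      = 0 V + 3.00641 V = 3.00641 V.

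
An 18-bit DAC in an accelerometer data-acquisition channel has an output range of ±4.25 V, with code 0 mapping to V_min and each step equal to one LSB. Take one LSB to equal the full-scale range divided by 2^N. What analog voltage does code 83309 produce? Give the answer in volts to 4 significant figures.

The full-scale span is 4.25 − (-4.25) = 8.5 V. LSB = 8.5 V / 2^18.
V_out = -4.25 + 83309 × (8.5/262144) V
      = -4.25 V + 2.70129 V = -1.54871 V.

-1.549 V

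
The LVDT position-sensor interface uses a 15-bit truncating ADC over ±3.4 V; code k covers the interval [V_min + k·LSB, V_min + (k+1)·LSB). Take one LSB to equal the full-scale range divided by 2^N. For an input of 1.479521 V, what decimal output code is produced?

Full-scale range = 3.4 V − (-3.4 V) = 6.8 V. LSB = 6.8 V / 2^15 ≈ 207.5 µV.
(V_in − V_min) × 2^15/range = (1.479521 − (-3.4)) × 32768/6.8 = 23513.551.
Floor → code = 23513.

23513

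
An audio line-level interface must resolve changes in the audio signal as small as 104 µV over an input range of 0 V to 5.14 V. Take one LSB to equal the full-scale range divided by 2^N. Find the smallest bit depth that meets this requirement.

16 bits

V_FS = 5.14 V.
5.14 V / 104 µV = 49420. Since 2^15 = 32768 and 2^16 = 65536, N = 16.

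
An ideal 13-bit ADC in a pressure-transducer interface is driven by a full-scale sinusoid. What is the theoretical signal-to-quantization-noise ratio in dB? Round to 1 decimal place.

SNR = 6.02·13 + 1.76 = 80.02 dB.

80.0 dB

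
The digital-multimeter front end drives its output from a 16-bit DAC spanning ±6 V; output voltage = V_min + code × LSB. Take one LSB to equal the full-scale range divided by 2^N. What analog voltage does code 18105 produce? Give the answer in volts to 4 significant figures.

Full-scale range = 6 V − (-6 V) = 12 V. LSB = 12 V / 2^16.
V_out = V_min + code × LSB = -6 V + 18105 × 12 V / 65536
      = -6 V + 3.31512 V = -2.68488 V.

-2.685 V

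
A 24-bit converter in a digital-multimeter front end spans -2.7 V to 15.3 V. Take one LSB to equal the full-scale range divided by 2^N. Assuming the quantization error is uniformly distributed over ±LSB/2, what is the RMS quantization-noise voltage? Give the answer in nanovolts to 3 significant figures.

Span: 15.3 V − (-2.7 V) = 18 V.
LSB = 18 V / 2^24 = 1.0729 µV.
For a uniform distribution on [−LSB/2, +LSB/2], V_rms = LSB/√12 = 1.0729 µV/3.4641 = 310 nV.

310 nV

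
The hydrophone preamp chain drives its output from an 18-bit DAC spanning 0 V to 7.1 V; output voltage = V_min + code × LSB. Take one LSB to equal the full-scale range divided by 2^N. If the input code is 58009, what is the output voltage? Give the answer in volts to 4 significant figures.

Range is 7.1 V. LSB = 7.1 V / 2^18.
V_out = V_min + code × LSB = 0 V + 58009 × 7.1 V / 262144
      = 0 + 1.57114 = 1.57114 V.

1.571 V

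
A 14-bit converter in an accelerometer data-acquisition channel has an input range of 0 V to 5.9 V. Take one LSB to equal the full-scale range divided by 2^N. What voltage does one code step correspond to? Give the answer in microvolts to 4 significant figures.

Span = 5.9 V.
Number of codes = 2^14 = 16384.
One LSB is 5.9 V / 16384 = 360.1 µV.

360.1 µV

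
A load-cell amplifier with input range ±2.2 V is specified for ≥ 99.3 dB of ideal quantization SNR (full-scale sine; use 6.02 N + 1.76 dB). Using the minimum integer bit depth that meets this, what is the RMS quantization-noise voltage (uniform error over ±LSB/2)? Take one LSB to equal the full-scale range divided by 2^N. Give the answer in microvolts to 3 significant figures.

9.69 µV

The full-scale span is 2.2 − (-2.2) = 4.4 V.
N ≥ (99.3 − 1.76)/6.02 = 16.203 → N_min = 17.
One LSB is 4.4 V / 131072 = 33.569 µV.
V_rms = LSB/√12 = 9.69 µV.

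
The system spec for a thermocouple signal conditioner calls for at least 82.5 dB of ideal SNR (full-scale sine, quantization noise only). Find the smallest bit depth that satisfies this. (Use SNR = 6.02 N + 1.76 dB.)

Required N = ⌈(82.5 − 1.76)/6.02⌉ = ⌈13.412⌉ = 14.

14 bits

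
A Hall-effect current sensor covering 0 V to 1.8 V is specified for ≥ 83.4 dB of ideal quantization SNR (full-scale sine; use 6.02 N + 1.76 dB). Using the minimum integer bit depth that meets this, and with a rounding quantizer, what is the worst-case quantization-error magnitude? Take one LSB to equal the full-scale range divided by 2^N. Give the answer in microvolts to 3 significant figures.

V_FS = 1.8 V.
N ≥ (83.4 − 1.76)/6.02 = 13.561 → N_min = 14.
One LSB is 1.8 V / 16384 = 109.86 µV.
Half an LSB is 54.9 µV.

54.9 µV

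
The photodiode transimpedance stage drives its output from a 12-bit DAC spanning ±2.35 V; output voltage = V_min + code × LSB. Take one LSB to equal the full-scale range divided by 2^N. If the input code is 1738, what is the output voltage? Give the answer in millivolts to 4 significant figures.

Range = 2.35 − (-2.35) = 4.7 V. LSB = 4.7 V / 2^12.
Output = V_min + (1738/4096) × range = -2.35 + 0.424316 × 4.7 V
      = -2.35 V + 1.99429 V = -0.355713 V.

-355.7 mV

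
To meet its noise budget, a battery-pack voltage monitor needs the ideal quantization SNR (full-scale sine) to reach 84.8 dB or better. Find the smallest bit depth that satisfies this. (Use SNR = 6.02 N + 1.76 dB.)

6.02 N + 1.76 ≥ 84.8 gives N ≥ 13.794, so the minimum integer is 14.

14 bits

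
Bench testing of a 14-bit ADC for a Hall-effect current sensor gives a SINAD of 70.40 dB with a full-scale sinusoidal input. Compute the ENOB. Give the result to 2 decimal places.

11.40 bits

Inverting SNR = 6.02 N + 1.76: N_eff = (70.40 − 1.76)/6.02 = 11.4020.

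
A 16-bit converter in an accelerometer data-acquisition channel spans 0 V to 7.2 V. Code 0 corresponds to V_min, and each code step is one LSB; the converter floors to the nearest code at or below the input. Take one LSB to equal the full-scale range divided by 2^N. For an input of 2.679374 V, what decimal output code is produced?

24388

Span = 7.2 V. LSB = 7.2 V / 2^16 ≈ 109.9 µV.
(V_in − V_min) × 2^16/range = (2.679374 − (0)) × 65536/7.2 = 24388.258.
Floor → code = 24388.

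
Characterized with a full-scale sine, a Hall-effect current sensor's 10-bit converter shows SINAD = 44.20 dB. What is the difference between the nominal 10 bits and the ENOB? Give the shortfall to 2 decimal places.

ENOB = (SINAD − 1.76)/6.02 = (44.20 − 1.76)/6.02 = 7.0498 bits.
Shortfall = 10 − 7.0498 = 2.9502 bits.

2.95 bits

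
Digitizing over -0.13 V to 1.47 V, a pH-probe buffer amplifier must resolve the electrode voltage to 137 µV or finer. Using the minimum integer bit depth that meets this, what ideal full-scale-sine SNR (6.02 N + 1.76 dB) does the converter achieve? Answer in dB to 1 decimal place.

The full-scale span is 1.47 − (-0.13) = 1.6 V.
Levels needed ≥ 1.6/137 µV = 11680. 2^14 = 16384 suffices, so N_min = 14.
6.02(14) + 1.76 = 86.04 dB.

86.0 dB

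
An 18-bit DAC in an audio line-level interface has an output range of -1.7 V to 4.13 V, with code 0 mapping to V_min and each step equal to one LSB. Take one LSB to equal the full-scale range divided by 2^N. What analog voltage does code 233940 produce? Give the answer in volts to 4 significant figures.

3.503 V

Full-scale range = 4.13 V − (-1.7 V) = 5.83 V. LSB = 5.83 V / 2^18.
Output = V_min + (233940/262144) × range = -1.7 + 0.892410 × 5.83 V
      = -1.7 + 5.20275 = 3.50275 V.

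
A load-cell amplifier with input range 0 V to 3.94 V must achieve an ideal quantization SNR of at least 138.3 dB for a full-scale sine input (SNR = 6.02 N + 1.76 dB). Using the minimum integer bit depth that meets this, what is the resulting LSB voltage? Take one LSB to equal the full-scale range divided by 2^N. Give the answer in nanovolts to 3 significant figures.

Full-scale range = 3.94 V.
Solving 6.02 N ≥ 138.3 − 1.76: N ≥ 22.681. Round up → N = 23.
One LSB is 3.94 V / 8388608 = 470 nV.

470 nV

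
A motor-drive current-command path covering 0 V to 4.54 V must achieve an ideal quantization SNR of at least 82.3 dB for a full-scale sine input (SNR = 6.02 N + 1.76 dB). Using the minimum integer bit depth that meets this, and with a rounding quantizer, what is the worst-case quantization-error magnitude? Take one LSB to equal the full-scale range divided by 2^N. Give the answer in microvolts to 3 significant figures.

V_FS = 4.54 V.
6.02 N + 1.76 ≥ 82.3 gives N ≥ 13.379, so the minimum integer is 14.
Step size = 4.54/16384 V = 277.10 µV.
Half an LSB is 139 µV.

139 µV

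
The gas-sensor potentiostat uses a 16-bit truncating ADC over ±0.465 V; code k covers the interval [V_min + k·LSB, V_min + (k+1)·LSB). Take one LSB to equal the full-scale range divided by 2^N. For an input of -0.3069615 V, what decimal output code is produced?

11136

The full-scale span is 0.465 − (-0.465) = 0.93 V. LSB = 0.93 V / 2^16 ≈ 14.19 µV.
V_in − V_min = -0.3069615 − (-0.465) = 0.1580385 V.
Divide by LSB: 0.1580385 × 65536/0.93 = 11136.7862.
Truncating gives code 11136.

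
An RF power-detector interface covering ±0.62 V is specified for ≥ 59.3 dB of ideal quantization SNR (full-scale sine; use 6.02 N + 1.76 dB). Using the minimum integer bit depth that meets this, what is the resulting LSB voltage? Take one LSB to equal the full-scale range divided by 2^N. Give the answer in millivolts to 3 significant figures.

1.21 mV

Span: 0.62 V − (-0.62 V) = 1.24 V.
Required N = ⌈(59.3 − 1.76)/6.02⌉ = ⌈9.558⌉ = 10.
One LSB is 1.24 V / 1024 = 1.21 mV.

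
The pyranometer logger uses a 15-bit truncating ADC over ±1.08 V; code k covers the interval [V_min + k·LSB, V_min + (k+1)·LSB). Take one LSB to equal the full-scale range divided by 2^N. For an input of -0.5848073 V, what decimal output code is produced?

7512

Full-scale range = 1.08 V − (-1.08 V) = 2.16 V. LSB = 2.16 V / 2^15 ≈ 65.92 µV.
V_in − V_min = -0.5848073 − (-1.08) = 0.4951927 V.
Divide by LSB: 0.4951927 × 32768/2.16 = 7512.2567.
Truncating gives code 7512.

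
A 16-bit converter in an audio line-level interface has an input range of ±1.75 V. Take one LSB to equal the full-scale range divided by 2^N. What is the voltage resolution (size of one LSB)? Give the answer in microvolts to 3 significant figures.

53.4 µV

Span: 1.75 V − (-1.75 V) = 3.5 V.
2^16 = 65536 levels.
LSB = 3.5 V / 2^16 = 53.4 µV.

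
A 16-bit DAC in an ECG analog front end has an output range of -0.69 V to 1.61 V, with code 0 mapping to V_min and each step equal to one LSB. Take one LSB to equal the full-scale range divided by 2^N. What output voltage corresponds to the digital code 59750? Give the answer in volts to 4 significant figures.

Full-scale range = 1.61 V − (-0.69 V) = 2.3 V. LSB = 2.3 V / 2^16.
Output = V_min + (59750/65536) × range = -0.69 + 0.911713 × 2.3 V
      = -0.69 + 2.09694 = 1.40694 V.

1.407 V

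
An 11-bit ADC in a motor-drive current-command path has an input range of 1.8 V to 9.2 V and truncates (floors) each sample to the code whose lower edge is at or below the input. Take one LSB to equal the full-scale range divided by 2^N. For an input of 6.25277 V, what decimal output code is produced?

1232

Span: 9.2 V − (1.8 V) = 7.4 V. LSB = 7.4 V / 2^11 ≈ 3.613 mV.
code = ⌊(V_in − V_min)/LSB⌋ = ⌊(V_in − V_min) × 2^11 / range⌋
     = ⌊(6.25277 − (1.8)) × 2048 / 7.4⌋ = ⌊4.45277 × 2048/7.4⌋
     = ⌊1232.334⌋ = 1232.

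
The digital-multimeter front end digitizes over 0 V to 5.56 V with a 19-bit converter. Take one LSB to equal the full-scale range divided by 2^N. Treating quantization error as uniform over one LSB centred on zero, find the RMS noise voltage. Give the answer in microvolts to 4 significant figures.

Range is 5.56 V.
LSB = 5.56 V / 2^19 = 10.6049 µV.
RMS of a uniform error over width LSB is LSB/√12 = 3.061 µV.

3.061 µV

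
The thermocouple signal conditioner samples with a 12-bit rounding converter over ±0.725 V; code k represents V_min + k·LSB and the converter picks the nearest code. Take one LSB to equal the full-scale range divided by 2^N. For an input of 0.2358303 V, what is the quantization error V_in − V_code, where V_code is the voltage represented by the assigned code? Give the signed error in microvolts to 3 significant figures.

+63.7 µV

Range = 0.725 − (-0.725) = 1.45 V. LSB = 1.45 V / 2^12 ≈ 354.0 µV.
(V_in − V_min)/LSB = (0.2358303 − (-0.725)) × 4096/1.45 = 2714.1799 → nearest code k = 2714.
Reconstructed level: -0.725 + 2714 × 1.45/4096 V = 0.2357666016 V.
Error = V_in − V_code = 0.2358303 − (0.2357666016) = +63.7 µV.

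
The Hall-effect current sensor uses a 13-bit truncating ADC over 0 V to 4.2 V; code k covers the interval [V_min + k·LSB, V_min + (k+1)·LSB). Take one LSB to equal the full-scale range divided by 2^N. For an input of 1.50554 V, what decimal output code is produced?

Range is 4.2 V. LSB = 4.2 V / 2^13 ≈ 0.5127 mV.
V_in − V_min = 1.50554 − (0) = 1.50554 V.
Divide by LSB: 1.50554 × 8192/4.2 = 2936.5199.
Truncating gives code 2936.

2936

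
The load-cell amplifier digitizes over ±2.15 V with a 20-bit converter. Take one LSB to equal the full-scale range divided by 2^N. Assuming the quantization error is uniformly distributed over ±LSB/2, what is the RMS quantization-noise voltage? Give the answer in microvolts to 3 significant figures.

1.18 µV

Full-scale range = 2.15 V − (-2.15 V) = 4.3 V.
One LSB is 4.3 V / 1048576 = 4.1008 µV.
For a uniform distribution on [−LSB/2, +LSB/2], V_rms = LSB/√12 = 4.1008 µV/3.4641 = 1.18 µV.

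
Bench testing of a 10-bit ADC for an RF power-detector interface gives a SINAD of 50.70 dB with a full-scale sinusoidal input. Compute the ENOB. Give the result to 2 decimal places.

8.13 bits

Inverting SNR = 6.02 N + 1.76: N_eff = (50.70 − 1.76)/6.02 = 8.1296.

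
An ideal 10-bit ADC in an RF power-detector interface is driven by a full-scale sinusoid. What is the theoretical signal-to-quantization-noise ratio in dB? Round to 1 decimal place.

62.0 dB

Ideal quantization SNR: 6.02 × 10 + 1.76 dB = 62.0 dB.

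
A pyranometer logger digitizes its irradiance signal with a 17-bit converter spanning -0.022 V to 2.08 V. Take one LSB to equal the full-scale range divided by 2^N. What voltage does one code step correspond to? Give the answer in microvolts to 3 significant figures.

Range = 2.08 − (-0.022) = 2.102 V.
2^17 = 131072 levels.
LSB = 2.102 V / 2^17 = 16.0 µV.

16.0 µV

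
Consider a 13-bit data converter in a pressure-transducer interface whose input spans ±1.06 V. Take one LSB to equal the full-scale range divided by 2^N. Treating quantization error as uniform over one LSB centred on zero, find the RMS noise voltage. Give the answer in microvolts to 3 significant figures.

Full-scale range = 1.06 V − (-1.06 V) = 2.12 V.
Step size = 2.12/8192 V = 258.79 µV.
σ_q = LSB/√12 = 258.79 µV/3.4641 = 74.7 µV.

74.7 µV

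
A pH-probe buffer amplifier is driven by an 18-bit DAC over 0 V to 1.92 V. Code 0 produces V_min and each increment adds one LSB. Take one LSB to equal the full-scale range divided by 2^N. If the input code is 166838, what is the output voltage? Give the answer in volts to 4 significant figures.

Full-scale range = 1.92 V. LSB = 1.92 V / 2^18.
V_out = 0 + 166838 × (1.92/262144) V
      = 0 V + 1.22196 V = 1.22196 V.

1.222 V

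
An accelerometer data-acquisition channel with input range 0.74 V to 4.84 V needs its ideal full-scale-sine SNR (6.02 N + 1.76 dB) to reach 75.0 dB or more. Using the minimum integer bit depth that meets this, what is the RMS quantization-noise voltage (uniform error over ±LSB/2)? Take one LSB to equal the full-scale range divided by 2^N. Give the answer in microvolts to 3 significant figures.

144 µV

Full-scale range = 4.84 V − (0.74 V) = 4.1 V.
Solving 6.02 N ≥ 75.0 − 1.76: N ≥ 12.166. Round up → N = 13.
LSB = 4.1 V / 2^13 = 0.50049 mV.
σ_q = LSB/√12 = 0.50049 mV/3.4641 = 144 µV.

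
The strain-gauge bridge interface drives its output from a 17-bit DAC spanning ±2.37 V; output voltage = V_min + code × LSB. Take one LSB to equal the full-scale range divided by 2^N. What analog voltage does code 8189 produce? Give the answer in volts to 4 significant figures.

Full-scale range = 2.37 V − (-2.37 V) = 4.74 V. LSB = 4.74 V / 2^17.
V_out = V_min + code × LSB = -2.37 V + 8189 × 4.74 V / 131072
      = -2.37 + 0.296142 = -2.07386 V.

-2.074 V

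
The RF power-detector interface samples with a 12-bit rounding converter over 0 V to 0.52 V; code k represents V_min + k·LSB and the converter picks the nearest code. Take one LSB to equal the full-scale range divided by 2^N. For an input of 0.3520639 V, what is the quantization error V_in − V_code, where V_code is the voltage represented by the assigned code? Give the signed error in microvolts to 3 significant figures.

+22.9 µV

V_FS = 0.52 V. LSB = 0.52 V / 2^12 ≈ 127.0 µV.
Position in LSBs: (0.3520639 − (0)) × 4096/0.52 = 2773.1803; rounding gives k = 2773.
V_code = 0 + (2773/4096) × 0.52 = 0.3520410156 V.
V_in − V_code = 0.3520639 − (0.3520410156) = +22.9 µV.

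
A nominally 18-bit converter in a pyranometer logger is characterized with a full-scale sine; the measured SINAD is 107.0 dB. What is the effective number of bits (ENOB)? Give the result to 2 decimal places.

17.48 bits

(107.0 − 1.76) / 6.02 = 105.24/6.02 = 17.4817 effective bits.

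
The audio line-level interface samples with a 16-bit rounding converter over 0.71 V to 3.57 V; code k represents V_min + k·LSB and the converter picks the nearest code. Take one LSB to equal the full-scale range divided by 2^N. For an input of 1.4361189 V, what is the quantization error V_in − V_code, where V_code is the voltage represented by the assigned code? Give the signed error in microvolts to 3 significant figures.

−9.33 µV

Range = 3.57 − (0.71) = 2.86 V. LSB = 2.86 V / 2^16 ≈ 43.64 µV.
Position in LSBs: (1.4361189 − (0.71)) × 65536/2.86 = 16638.7861; rounding gives k = 16639.
Reconstructed level: 0.71 + 16639 × 2.86/65536 V = 1.4361282349 V.
e = 1.4361189 − (1.4361282349) = −9.33 µV.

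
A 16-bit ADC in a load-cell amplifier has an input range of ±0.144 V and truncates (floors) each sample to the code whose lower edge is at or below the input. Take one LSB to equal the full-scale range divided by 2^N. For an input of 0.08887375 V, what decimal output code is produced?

52991

Range = 0.144 − (-0.144) = 0.288 V. LSB = 0.288 V / 2^16 ≈ 4.395 µV.
(V_in − V_min) × 2^16/range = (0.08887375 − (-0.144)) × 65536/0.288 = 52991.716.
Floor → code = 52991.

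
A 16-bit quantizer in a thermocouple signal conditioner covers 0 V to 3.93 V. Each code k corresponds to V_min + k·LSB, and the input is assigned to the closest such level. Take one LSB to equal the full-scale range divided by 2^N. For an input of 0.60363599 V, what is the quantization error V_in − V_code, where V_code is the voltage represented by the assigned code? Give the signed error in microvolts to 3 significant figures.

+7.76 µV

Span = 3.93 V. LSB = 3.93 V / 2^16 ≈ 59.97 µV.
Position in LSBs: (0.60363599 − (0)) × 65536/3.93 = 10066.1293; rounding gives k = 10066.
Reconstructed level: 0 + 10066 × 3.93/65536 V = 0.60362823486 V.
Error = V_in − V_code = 0.60363599 − (0.60362823486) = +7.76 µV.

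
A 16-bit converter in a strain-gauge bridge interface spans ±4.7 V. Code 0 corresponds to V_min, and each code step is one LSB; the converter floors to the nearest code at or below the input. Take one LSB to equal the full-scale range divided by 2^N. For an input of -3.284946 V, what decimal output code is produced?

Range = 4.7 − (-4.7) = 9.4 V. LSB = 9.4 V / 2^16 ≈ 143.4 µV.
(V_in − V_min) × 2^16/range = (-3.284946 − (-4.7)) × 65536/9.4 = 9865.636.
Floor → code = 9865.

9865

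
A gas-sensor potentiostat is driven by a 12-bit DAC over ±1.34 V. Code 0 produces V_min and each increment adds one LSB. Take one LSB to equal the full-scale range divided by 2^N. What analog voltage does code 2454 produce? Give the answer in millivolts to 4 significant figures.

265.6 mV

Range = 1.34 − (-1.34) = 2.68 V. LSB = 2.68 V / 2^12.
V_out = V_min + code × LSB = -1.34 V + 2454 × 2.68 V / 4096
      = -1.34 V + 1.60564 V = 0.265645 V.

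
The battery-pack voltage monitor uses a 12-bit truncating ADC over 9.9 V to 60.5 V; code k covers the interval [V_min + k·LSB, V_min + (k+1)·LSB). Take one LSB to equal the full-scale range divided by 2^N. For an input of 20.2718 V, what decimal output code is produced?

Span: 60.5 V − (9.9 V) = 50.6 V. LSB = 50.6 V / 2^12 ≈ 12.35 mV.
(V_in − V_min) × 2^12/range = (20.2718 − (9.9)) × 4096/50.6 = 839.583.
Floor → code = 839.

839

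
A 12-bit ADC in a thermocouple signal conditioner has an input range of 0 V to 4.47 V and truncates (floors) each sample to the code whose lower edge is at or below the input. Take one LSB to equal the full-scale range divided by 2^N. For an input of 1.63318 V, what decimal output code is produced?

1496

Span = 4.47 V. LSB = 4.47 V / 2^12 ≈ 1.091 mV.
code = ⌊(V_in − V_min)/LSB⌋ = ⌊(V_in − V_min) × 2^12 / range⌋
     = ⌊(1.63318 − (0)) × 4096 / 4.47⌋ = ⌊1.63318 × 4096/4.47⌋
     = ⌊1496.534⌋ = 1496.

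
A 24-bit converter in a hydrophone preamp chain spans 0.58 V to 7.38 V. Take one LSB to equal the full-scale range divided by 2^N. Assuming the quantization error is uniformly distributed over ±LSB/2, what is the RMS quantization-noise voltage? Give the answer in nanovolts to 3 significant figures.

117 nV

Range = 7.38 − (0.58) = 6.8 V.
LSB = 6.8 V ÷ 2^24 = 6.8/16777216 V = 405.31 nV.
RMS of a uniform error over width LSB is LSB/√12 = 117 nV.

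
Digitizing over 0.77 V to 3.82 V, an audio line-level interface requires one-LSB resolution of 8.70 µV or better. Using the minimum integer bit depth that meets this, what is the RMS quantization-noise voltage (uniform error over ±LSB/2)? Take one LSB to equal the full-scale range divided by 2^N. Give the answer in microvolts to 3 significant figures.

The full-scale span is 3.82 − (0.77) = 3.05 V.
Need 2^N ≥ 3.05 V / 8.70 µV = 350600 → N_min = 19.
One LSB is 3.05 V / 524288 = 5.8174 µV.
V_rms = LSB/√12 = 1.68 µV.

1.68 µV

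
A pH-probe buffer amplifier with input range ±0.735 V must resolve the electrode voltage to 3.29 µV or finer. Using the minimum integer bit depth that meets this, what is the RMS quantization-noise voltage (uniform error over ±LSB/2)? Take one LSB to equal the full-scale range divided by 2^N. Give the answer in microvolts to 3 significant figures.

0.809 µV

Full-scale range = 0.735 V − (-0.735 V) = 1.47 V.
1.47 V / 3.29 µV = 446800. Since 2^18 = 262144 and 2^19 = 524288, N = 19.
LSB = 1.47 V / 2^19 = 2.8038 µV.
RMS noise = LSB/√12 = 0.809 µV.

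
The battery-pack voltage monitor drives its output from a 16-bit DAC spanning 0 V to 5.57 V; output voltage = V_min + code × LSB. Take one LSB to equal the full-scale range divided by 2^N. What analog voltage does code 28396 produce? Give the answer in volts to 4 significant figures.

Range is 5.57 V. LSB = 5.57 V / 2^16.
V_out = 0 + 28396 × (5.57/65536) V
      = 0 V + 2.41342 V = 2.41342 V.

2.413 V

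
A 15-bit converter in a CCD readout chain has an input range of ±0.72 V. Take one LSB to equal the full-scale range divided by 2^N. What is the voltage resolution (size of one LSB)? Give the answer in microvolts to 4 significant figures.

Full-scale range = 0.72 V − (-0.72 V) = 1.44 V.
There are 2^15 = 32768 steps.
LSB = 1.44 V / 2^15 = 43.95 µV.

43.95 µV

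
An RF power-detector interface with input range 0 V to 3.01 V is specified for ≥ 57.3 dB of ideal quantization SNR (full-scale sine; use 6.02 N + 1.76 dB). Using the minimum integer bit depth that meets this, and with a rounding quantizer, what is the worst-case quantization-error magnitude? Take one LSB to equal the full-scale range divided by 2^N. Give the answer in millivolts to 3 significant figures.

Range is 3.01 V.
Solving 6.02 N ≥ 57.3 − 1.76: N ≥ 9.226. Round up → N = 10.
LSB = 3.01 V / 2^10 = 2.9395 mV.
Half an LSB is 1.47 mV.

1.47 mV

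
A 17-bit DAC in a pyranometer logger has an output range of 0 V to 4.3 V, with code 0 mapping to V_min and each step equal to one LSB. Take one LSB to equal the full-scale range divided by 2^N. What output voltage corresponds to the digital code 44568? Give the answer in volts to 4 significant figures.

Range is 4.3 V. LSB = 4.3 V / 2^17.
Output = V_min + (44568/131072) × range = 0 + 0.340027 × 4.3 V
      = 0 V + 1.46212 V = 1.46212 V.

1.462 V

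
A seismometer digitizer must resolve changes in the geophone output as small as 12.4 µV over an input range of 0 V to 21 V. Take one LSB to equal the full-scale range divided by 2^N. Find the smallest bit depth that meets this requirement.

Range is 21 V.
Required number of levels: 21/12.4 µV = 1.6935e6; smallest N with 2^N ≥ that is 21.

21 bits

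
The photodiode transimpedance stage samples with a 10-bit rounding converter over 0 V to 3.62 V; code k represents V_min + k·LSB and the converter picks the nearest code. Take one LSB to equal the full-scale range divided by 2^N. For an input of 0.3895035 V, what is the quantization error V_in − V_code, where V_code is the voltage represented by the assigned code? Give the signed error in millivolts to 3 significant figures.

+0.636 mV

V_FS = 3.62 V. LSB = 3.62 V / 2^10 ≈ 3.535 mV.
Position in LSBs: (0.3895035 − (0)) × 1024/3.62 = 110.1800; rounding gives k = 110.
Reconstructed level: 0 + 110 × 3.62/1024 V = 0.3888671875 V.
e = 0.3895035 − (0.3888671875) = +0.636 mV.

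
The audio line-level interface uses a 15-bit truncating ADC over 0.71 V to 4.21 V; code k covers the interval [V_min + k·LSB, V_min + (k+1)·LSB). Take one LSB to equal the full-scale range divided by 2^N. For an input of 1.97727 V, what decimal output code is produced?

11864

Span: 4.21 V − (0.71 V) = 3.5 V. LSB = 3.5 V / 2^15 ≈ 106.8 µV.
code = ⌊(V_in − V_min)/LSB⌋ = ⌊(V_in − V_min) × 2^15 / range⌋
     = ⌊(1.97727 − (0.71)) × 32768 / 3.5⌋ = ⌊1.26727 × 32768/3.5⌋
     = ⌊11864.544⌋ = 11864.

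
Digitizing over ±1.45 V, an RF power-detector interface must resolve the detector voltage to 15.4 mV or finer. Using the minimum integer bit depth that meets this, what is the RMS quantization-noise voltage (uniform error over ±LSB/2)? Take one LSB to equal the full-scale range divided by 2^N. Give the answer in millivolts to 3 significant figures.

3.27 mV

The full-scale span is 1.45 − (-1.45) = 2.9 V.
Required number of levels: 2.9/15.4 mV = 188.31; smallest N with 2^N ≥ that is 8.
LSB = 2.9 V ÷ 2^8 = 2.9/256 V = 11.328 mV.
RMS noise = LSB/√12 = 3.27 mV.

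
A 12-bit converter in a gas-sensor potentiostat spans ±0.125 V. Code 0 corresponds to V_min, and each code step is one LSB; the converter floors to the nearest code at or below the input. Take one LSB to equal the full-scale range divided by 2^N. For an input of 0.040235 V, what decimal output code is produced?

Span: 0.125 V − (-0.125 V) = 0.25 V. LSB = 0.25 V / 2^12 ≈ 61.04 µV.
code = ⌊(V_in − V_min)/LSB⌋ = ⌊(V_in − V_min) × 2^12 / range⌋
     = ⌊(0.040235 − (-0.125)) × 4096 / 0.25⌋ = ⌊0.165235 × 4096/0.25⌋
     = ⌊2707.210⌋ = 2707.

2707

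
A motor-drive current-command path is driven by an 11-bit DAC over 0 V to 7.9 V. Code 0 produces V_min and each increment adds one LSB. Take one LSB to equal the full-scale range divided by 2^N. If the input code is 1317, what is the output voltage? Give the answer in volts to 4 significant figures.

Full-scale range = 7.9 V. LSB = 7.9 V / 2^11.
V_out = 0 + 1317 × (7.9/2048) V
      = 0 V + 5.08022 V = 5.08022 V.

5.080 V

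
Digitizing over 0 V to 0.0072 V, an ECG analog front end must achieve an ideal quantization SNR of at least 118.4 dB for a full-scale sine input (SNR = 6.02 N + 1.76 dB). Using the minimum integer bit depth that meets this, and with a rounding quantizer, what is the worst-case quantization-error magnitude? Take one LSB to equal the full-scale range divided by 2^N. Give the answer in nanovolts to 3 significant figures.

3.43 nV

Span = 0.0072 V.
Solving 6.02 N ≥ 118.4 − 1.76: N ≥ 19.375. Round up → N = 20.
Step size = 0.0072/1048576 V = 6.8665 nV.
Max error for round-to-nearest is LSB/2 = 3.43 nV.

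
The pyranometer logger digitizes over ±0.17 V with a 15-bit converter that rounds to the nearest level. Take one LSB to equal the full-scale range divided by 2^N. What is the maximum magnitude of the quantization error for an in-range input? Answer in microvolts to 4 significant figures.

The full-scale span is 0.17 − (-0.17) = 0.34 V.
LSB = 0.34 V ÷ 2^15 = 0.34/32768 V = 10.3760 µV.
|e|_max = LSB/2 = 5.188 µV.

5.188 µV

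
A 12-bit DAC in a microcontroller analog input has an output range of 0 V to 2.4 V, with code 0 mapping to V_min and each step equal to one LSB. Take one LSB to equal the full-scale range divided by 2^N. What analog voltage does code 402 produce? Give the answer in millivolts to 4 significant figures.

235.5 mV

Span = 2.4 V. LSB = 2.4 V / 2^12.
V_out = V_min + code × LSB = 0 V + 402 × 2.4 V / 4096
      = 0 + 0.235547 = 0.235547 V.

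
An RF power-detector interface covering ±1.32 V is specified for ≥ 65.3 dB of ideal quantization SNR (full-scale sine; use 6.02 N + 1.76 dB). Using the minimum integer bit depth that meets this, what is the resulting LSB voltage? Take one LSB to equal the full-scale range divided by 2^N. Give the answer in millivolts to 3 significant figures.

Span: 1.32 V − (-1.32 V) = 2.64 V.
Required N = ⌈(65.3 − 1.76)/6.02⌉ = ⌈10.555⌉ = 11.
LSB = 2.64 V ÷ 2^11 = 2.64/2048 V = 1.29 mV.

1.29 mV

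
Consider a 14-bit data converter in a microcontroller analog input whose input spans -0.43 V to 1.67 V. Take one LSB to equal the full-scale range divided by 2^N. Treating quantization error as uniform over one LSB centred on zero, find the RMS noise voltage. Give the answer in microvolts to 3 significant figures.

37.0 µV

Span: 1.67 V − (-0.43 V) = 2.1 V.
Step size = 2.1/16384 V = 128.17 µV.
V_rms = LSB/√12 = 128.17 µV / √12 = 37.0 µV.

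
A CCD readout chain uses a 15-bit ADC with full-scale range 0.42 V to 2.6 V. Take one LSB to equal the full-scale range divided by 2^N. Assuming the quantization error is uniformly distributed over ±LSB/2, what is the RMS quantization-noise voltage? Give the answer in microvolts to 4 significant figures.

19.21 µV

Range = 2.6 − (0.42) = 2.18 V.
One LSB is 2.18 V / 32768 = 66.5283 µV.
σ_q = LSB/√12 = 66.5283 µV/3.4641 = 19.21 µV.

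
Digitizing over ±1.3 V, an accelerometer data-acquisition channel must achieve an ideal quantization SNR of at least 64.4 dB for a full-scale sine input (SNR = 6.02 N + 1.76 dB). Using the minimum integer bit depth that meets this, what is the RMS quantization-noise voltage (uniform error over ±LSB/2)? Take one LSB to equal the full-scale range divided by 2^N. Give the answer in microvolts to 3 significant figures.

366 µV

The full-scale span is 1.3 − (-1.3) = 2.6 V.
6.02 N + 1.76 ≥ 64.4 gives N ≥ 10.405, so the minimum integer is 11.
LSB = 2.6 V / 2^11 = 1.2695 mV.
V_rms = LSB/√12 = 366 µV.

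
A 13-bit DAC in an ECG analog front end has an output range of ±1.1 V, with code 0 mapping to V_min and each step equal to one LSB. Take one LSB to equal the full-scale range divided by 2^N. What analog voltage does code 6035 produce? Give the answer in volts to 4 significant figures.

Full-scale range = 1.1 V − (-1.1 V) = 2.2 V. LSB = 2.2 V / 2^13.
V_out = -1.1 + 6035 × (2.2/8192) V
      = -1.1 + 1.62073 = 0.520728 V.

0.5207 V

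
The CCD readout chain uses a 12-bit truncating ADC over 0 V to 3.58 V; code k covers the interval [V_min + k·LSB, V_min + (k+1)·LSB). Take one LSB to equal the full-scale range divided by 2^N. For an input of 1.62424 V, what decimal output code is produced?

Range is 3.58 V. LSB = 3.58 V / 2^12 ≈ 0.8740 mV.
(V_in − V_min) × 2^12/range = (1.62424 − (0)) × 4096/3.58 = 1858.348.
Floor → code = 1858.

1858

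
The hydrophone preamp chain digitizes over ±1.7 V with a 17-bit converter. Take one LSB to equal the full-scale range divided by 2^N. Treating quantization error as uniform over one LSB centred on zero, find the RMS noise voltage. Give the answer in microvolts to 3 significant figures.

Range = 1.7 − (-1.7) = 3.4 V.
LSB = 3.4 V ÷ 2^17 = 3.4/131072 V = 25.940 µV.
σ_q = LSB/√12 = 25.940 µV/3.4641 = 7.49 µV.

7.49 µV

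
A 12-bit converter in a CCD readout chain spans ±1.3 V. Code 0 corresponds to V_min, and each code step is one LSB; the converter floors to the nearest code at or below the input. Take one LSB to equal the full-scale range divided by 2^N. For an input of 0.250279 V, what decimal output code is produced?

Span: 1.3 V − (-1.3 V) = 2.6 V. LSB = 2.6 V / 2^12 ≈ 0.6348 mV.
V_in − V_min = 0.250279 − (-1.3) = 1.550279 V.
Divide by LSB: 1.550279 × 4096/2.6 = 2442.2857.
Truncating gives code 2442.

2442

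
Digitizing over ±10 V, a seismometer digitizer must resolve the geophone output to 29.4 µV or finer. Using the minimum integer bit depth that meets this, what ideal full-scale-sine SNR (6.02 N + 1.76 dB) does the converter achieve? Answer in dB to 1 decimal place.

Range = 10 − (-10) = 20 V.
Need 2^N ≥ 20 V / 29.4 µV = 680300 → N_min = 20.
SNR = 6.02 × 20 + 1.76 = 122.16 dB.

122.2 dB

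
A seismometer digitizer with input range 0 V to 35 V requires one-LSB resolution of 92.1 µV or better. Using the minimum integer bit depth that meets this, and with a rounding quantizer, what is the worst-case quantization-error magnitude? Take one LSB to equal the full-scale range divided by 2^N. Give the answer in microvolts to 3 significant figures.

33.4 µV

Span = 35 V.
35 V / 92.1 µV = 380000. Since 2^18 = 262144 and 2^19 = 524288, N = 19.
LSB = 35 V ÷ 2^19 = 35/524288 V = 66.757 µV.
Half an LSB is 33.4 µV.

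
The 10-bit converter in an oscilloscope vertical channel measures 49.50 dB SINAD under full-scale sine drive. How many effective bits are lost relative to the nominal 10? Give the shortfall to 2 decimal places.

2.07 bits

ENOB = (SINAD − 1.76)/6.02 = (49.50 − 1.76)/6.02 = 7.9302 bits.
Lost resolution: 10 − 7.9302 = 2.0698 bits.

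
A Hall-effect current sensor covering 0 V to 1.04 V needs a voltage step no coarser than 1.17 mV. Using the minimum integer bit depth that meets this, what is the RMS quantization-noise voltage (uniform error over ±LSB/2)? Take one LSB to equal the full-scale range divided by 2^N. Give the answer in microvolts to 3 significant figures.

293 µV

Range is 1.04 V.
Need 2^N ≥ 1.04 V / 1.17 mV = 888.9 → N_min = 10.
LSB = 1.04 V / 2^10 = 1.0156 mV.
V_rms = LSB/√12 = 293 µV.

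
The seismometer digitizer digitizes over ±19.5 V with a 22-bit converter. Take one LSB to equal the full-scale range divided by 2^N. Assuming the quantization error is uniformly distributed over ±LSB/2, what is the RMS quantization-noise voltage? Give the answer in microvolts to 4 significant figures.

2.684 µV

Full-scale range = 19.5 V − (-19.5 V) = 39 V.
Step size = 39/4194304 V = 9.29832 µV.
RMS of a uniform error over width LSB is LSB/√12 = 2.684 µV.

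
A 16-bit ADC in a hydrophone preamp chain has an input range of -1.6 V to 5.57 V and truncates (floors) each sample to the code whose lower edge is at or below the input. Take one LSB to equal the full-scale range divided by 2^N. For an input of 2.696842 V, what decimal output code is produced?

Range = 5.57 − (-1.6) = 7.17 V. LSB = 7.17 V / 2^16 ≈ 109.4 µV.
(V_in − V_min) × 2^16/range = (2.696842 − (-1.6)) × 65536/7.17 = 39274.454.
Floor → code = 39274.

39274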